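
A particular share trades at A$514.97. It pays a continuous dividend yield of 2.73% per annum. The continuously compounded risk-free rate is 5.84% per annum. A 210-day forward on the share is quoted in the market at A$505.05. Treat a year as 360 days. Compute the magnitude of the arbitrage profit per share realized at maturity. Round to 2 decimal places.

A$19.35 per share

Fair forward: F* = S·e^(carry·T), with carry = (r − q) = 0.0584 − 0.0273 = 0.0311
F* = 514.97 · e^(0.0311 × 210/360) = 514.97 · e^0.018142 = 514.97 × 1.018308 = A$524.3981
Market A$505.05 < fair A$524.3981: forward underpriced → reverse cash-and-carry (short spot, go long the forward).
At maturity, profit = |F_mkt − F*| = |505.05 − 524.3981| = A$19.35 per share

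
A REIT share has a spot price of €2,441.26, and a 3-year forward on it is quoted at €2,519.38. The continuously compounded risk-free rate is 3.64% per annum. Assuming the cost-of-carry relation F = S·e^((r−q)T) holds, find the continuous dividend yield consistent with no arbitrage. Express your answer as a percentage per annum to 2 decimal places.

2.59%

From F = S·e^((r−q)T): (r − q) = ln(F/S)/T
ln(2519.38/2441.26) = ln(1.032000) = 0.031499
(r − q) = 0.031499 / (3) = 0.010500
q = r − ln(F/S)/T = 0.0364 − 0.010500 = 0.025900
q = 2.59%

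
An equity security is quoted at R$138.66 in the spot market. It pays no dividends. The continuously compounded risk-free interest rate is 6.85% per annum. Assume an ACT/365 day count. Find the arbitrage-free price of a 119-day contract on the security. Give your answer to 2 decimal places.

F = S·e^(rT) = 138.66 · e^(0.0685 × 119/365)
= 138.66 · e^0.022333 = 138.66 × 1.022584
F = R$141.79

R$141.79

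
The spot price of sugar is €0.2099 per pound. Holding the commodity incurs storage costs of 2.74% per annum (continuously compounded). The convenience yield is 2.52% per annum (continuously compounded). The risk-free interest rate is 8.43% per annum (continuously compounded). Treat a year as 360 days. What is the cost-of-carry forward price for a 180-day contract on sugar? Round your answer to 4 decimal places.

€0.2192 per pound

Net carry = r + u − y = 0.0843 + 0.0274 − 0.0252 = 0.0865
F = S·e^((r+u−y)T) = 0.2099 · e^(0.0865 × 180/360) = 0.2099 · e^0.043250
= 0.2099 × 1.044199 = €0.2192 per pound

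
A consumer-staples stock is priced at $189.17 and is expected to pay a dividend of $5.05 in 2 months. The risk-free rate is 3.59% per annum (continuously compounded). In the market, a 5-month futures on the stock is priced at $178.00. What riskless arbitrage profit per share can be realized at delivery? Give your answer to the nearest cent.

$8.93 per share

PV(dividends) I = 5.05·e^(−0.0359·2/12) = 5.0199
Fair futures F* = (S − I)·e^(rT) = (189.17 − 5.0199)·e^0.014958 = 184.1501 × 1.015070 = 186.9252
Market $178.00 < fair 186.9252: forward underpriced → reverse cash-and-carry (short the stock, invest proceeds at r, pay the dividends, go long the forward).
Profit at T = |F_mkt − F*| = |178.00 − 186.9252| = $8.93 per share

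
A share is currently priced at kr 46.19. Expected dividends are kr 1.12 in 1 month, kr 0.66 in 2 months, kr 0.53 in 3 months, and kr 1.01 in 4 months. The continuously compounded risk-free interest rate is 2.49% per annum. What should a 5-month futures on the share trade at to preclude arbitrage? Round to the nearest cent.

kr 43.33

PV(dividends) I = 1.12·e^(−0.0249·1/12) + 0.66·e^(−0.0249·2/12) + 0.53·e^(−0.0249·3/12) + 1.01·e^(−0.0249·4/12)
I = 1.1177 + 0.6573 + 0.5267 + 1.0017 = 3.3034
F = (S − I)·e^(rT) = (46.19 − 3.3034) · e^(0.0249·5/12)
= 42.8866 · e^0.010375 = 42.8866 × 1.010429 = kr 43.33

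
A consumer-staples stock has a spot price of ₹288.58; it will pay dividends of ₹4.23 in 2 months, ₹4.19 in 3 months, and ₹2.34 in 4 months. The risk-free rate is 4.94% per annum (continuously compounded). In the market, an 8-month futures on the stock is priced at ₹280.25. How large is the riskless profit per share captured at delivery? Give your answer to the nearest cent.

PV(dividends) I = 4.23·e^(−0.0494·2/12) + 4.19·e^(−0.0494·3/12) + 2.34·e^(−0.0494·4/12) = 10.6357
Fair futures F* = (S − I)·e^(rT) = (288.58 − 10.6357)·e^0.032933 = 277.9443 × 1.033481 = 287.2502
Market ₹280.25 < fair 287.2502: forward underpriced → reverse cash-and-carry (short the stock, invest proceeds at r, pay the dividends, go long the forward).
Profit at T = |F_mkt − F*| = |280.25 − 287.2502| = ₹7.00 per share

₹7.00 per share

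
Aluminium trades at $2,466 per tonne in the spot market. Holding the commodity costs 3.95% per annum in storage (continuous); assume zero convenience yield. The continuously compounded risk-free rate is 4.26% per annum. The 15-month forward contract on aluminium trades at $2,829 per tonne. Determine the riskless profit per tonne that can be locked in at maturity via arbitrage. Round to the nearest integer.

Fair forward: F* = S·e^(carry·T), with carry = (r + u) = 0.0426 + 0.0395 = 0.0821
F* = 2466 · e^(0.0821 × 15/12) = 2466 · e^0.102625 = 2466 × 1.108076 = $2732.5154
Market $2829 > fair $2732.5154: forward overpriced → cash-and-carry (buy spot, short the forward).
At maturity, profit = |F_mkt − F*| = |2829 − 2732.5154| = $96 per tonne

$96 per tonne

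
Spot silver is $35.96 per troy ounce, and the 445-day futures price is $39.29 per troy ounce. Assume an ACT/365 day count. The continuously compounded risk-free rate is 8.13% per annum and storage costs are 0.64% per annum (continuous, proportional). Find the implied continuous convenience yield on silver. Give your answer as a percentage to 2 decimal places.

1.51%

F = S·e^((r+u−y)T) ⇒ (r+u−y) = ln(F/S)/T
ln(39.29/35.96) = 0.088563; /T ⇒ 0.072642
y = r + u − ln(F/S)/T = 0.0813 + 0.0064 − 0.072642 = 0.015058
y = 1.51%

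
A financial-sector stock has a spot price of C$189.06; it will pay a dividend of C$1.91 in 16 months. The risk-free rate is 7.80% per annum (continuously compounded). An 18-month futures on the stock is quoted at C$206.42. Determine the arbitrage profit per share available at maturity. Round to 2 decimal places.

C$4.17 per share

PV(dividends) I = 1.91·e^(−0.0780·16/12) = 1.7213
Fair futures F* = (S − I)·e^(rT) = (189.06 − 1.7213)·e^0.117000 = 187.3387 × 1.124119 = 210.5910
Market C$206.42 < fair 210.5910: forward underpriced → reverse cash-and-carry (short the stock, invest proceeds at r, pay the dividends, go long the forward).
Profit at T = |F_mkt − F*| = |206.42 − 210.5910| = C$4.17 per share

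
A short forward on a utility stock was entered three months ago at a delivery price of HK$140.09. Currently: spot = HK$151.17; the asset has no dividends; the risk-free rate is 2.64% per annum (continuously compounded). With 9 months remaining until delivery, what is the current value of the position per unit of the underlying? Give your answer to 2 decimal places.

-HK$13.83

Current fair forward for the remaining 9 months: F = S·e^(r·T), r = 0.0264
F = 151.17 · e^(0.0264 × 9/12) = 151.17 × 1.019997 = 154.1929
Value of long forward = (F − K)·e^(−rT) = (154.1929 − 140.09) · e^(−0.0264·9/12)
= 14.1029 × 0.980395 = 13.83
Short position value = −(long value) = -HK$13.83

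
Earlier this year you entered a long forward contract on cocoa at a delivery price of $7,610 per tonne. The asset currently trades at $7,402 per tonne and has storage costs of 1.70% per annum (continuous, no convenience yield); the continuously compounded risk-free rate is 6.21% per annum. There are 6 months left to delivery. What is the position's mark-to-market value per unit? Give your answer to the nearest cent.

$87.84 per tonne

Current fair forward for the remaining 6 months: F = S·e^((r + u)·T), (r + u) = 0.0621 + 0.0170 = 0.0791
F = 7402 · e^(0.0791 × 6/12) = 7402 × 1.04034251 = 7700.6153
Value of long forward = (F − K)·e^(−rT) = (7700.6153 − 7610) · e^(−0.0621·6/12)
= 90.6153 × 0.96942710 = 87.84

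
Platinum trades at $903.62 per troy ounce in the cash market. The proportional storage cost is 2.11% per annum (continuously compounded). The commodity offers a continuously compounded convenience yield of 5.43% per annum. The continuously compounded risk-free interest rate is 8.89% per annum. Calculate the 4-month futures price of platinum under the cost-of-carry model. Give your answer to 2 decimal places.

Net carry = r + u − y = 0.0889 + 0.0211 − 0.0543 = 0.0557
F = S·e^((r+u−y)T) = 903.62 · e^(0.0557 × 4/12) = 903.62 · e^0.018567
= 903.62 × 1.018740 = $920.55 per troy ounce

$920.55 per troy ounce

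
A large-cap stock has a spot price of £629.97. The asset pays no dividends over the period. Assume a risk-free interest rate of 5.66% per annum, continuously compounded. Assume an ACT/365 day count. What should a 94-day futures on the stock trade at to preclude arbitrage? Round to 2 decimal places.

£639.22

F = S·e^(rT) = 629.97 · e^(0.0566 × 94/365)
= 629.97 · e^0.014576 = 629.97 × 1.014683
F = £639.22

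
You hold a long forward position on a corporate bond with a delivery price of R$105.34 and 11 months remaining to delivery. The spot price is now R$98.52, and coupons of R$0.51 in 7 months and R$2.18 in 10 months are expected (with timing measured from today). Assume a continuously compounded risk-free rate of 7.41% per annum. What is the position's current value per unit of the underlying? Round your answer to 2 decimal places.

-R$2.44

PV(remaining coupons) I = 0.51·e^(−0.0741·7/12) + 2.18·e^(−0.0741·10/12) = 2.5379
Current forward F = (S − I)·e^(rT) = (98.52 − 2.5379)·e^(0.0741·11/12) = 95.9821 × 1.070285 = 102.7282
Value (long) = (F − K)·e^(−rT) = (102.7282 − 105.34) × 0.934331 = -2.4403
Value = -R$2.44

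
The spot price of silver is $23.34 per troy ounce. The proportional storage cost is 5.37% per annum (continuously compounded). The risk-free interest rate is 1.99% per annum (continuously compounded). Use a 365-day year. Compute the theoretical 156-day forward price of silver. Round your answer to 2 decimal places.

Net carry = r + u − y = 0.0199 + 0.0537 − 0.0000 = 0.0736
F = S·e^((r+u−y)T) = 23.34 · e^(0.0736 × 156/365) = 23.34 · e^0.031456
= 23.34 × 1.031956 = $24.09 per troy ounce

$24.09 per troy ounce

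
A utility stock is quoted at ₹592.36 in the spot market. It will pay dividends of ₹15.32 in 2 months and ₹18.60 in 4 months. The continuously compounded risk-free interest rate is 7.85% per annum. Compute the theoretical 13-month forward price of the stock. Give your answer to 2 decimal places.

PV(dividends) I = 15.32·e^(−0.0785·2/12) + 18.60·e^(−0.0785·4/12)
I = 15.1209 + 18.1196 = 33.2405
F = (S − I)·e^(rT) = (592.36 − 33.2405) · e^(0.0785·13/12)
= 559.1195 · e^0.085042 = 559.1195 × 1.088763 = ₹608.75

₹608.75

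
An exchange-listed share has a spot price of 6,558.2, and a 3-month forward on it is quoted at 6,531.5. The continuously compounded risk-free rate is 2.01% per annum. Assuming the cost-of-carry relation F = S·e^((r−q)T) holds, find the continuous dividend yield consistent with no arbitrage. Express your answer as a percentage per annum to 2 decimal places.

From F = S·e^((r−q)T): (r − q) = ln(F/S)/T
ln(6531.5/6558.2) = ln(0.995929) = -0.004079
(r − q) = -0.004079 / (3/12) = -0.016316
q = r − ln(F/S)/T = 0.0201 + 0.016316 = 0.036416
q = 3.64%

3.64%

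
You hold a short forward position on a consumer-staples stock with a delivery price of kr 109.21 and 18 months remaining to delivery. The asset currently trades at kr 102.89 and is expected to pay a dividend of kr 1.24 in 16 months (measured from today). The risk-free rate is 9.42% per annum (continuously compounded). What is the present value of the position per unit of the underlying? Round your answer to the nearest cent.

-kr 6.98

PV(remaining dividends) I = 1.24·e^(−0.0942·16/12) = 1.0936
Current forward F = (S − I)·e^(rT) = (102.89 − 1.0936)·e^(0.0942·18/12) = 101.7964 × 1.151770 = 117.2460
Value (long) = (F − K)·e^(−rT) = (117.2460 − 109.21) × 0.868229 = 6.9771
Short position value = −(long value) = -kr 6.98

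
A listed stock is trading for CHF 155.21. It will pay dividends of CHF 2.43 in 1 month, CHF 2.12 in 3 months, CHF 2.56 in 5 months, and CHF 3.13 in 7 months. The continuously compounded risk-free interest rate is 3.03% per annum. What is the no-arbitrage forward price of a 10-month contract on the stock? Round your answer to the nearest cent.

PV(dividends) I = 2.43·e^(−0.0303·1/12) + 2.12·e^(−0.0303·3/12) + 2.56·e^(−0.0303·5/12) + 3.13·e^(−0.0303·7/12)
I = 2.4239 + 2.1040 + 2.5279 + 3.0752 = 10.1310
F = (S − I)·e^(rT) = (155.21 − 10.1310) · e^(0.0303·10/12)
= 145.0790 · e^0.025250 = 145.0790 × 1.025571 = CHF 148.79

CHF 148.79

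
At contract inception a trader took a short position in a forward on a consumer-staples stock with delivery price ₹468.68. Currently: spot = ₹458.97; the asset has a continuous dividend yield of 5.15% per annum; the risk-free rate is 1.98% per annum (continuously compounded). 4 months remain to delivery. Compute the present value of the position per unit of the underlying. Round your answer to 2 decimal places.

Current fair forward for the remaining 4 months: F = S·e^((r − q)·T), (r − q) = 0.0198 − 0.0515 = -0.0317
F = 458.97 · e^(-0.0317 × 4/12) = 458.97 × 0.989489 = 454.1458
Value of long forward = (F − K)·e^(−rT) = (454.1458 − 468.68) · e^(−0.0198·4/12)
= -14.5342 × 0.993422 = -14.44
Short position value = −(long value) = ₹14.44

₹14.44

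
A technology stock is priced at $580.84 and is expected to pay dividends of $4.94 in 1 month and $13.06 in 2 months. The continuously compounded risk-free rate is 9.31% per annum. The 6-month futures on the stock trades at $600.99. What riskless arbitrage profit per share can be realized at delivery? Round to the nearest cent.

$11.08 per share

PV(dividends) I = 4.94·e^(−0.0931·1/12) + 13.06·e^(−0.0931·2/12) = 17.7607
Fair futures F* = (S − I)·e^(rT) = (580.84 − 17.7607)·e^0.046550 = 563.0793 × 1.047650 = 589.9100
Market $600.99 > fair 589.9100: forward overpriced → cash-and-carry (borrow at r, buy the stock and collect the dividends, short the forward).
Profit at T = |F_mkt − F*| = |600.99 − 589.9100| = $11.08 per share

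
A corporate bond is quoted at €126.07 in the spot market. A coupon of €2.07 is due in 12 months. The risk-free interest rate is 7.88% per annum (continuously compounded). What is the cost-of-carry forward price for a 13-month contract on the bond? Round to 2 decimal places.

PV(coupons) I = 2.07·e^(−0.0788·12/12)
I = 1.9131
F = (S − I)·e^(rT) = (126.07 − 1.9131) · e^(0.0788·13/12)
= 124.1569 · e^0.085367 = 124.1569 × 1.089117 = €135.22

€135.22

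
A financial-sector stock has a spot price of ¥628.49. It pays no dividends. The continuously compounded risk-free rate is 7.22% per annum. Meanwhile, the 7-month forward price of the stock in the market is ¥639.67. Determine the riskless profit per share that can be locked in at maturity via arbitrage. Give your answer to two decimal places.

Fair forward: F* = S·e^(carry·T), with carry = r = 0.0722
F* = 628.49 · e^(0.0722 × 7/12) = 628.49 · e^0.042117 = 628.49 × 1.043017 = ¥655.5258
Market ¥639.67 < fair ¥655.5258: forward underpriced → reverse cash-and-carry (short spot, go long the forward).
At maturity, profit = |F_mkt − F*| = |639.67 − 655.5258| = ¥15.86 per share

¥15.86 per share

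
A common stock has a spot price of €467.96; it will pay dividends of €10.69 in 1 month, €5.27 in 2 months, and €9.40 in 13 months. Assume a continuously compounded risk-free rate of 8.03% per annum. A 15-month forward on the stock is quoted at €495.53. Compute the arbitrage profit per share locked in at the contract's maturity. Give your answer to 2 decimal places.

€5.18 per share

PV(dividends) I = 10.69·e^(−0.0803·1/12) + 5.27·e^(−0.0803·2/12) + 9.40·e^(−0.0803·13/12) = 24.4355
Fair forward F* = (S − I)·e^(rT) = (467.96 − 24.4355)·e^0.100375 = 443.5245 × 1.105585 = 490.3540
Market €495.53 > fair 490.3540: forward overpriced → cash-and-carry (borrow at r, buy the stock and collect the dividends, short the forward).
Profit at T = |F_mkt − F*| = |495.53 − 490.3540| = €5.18 per share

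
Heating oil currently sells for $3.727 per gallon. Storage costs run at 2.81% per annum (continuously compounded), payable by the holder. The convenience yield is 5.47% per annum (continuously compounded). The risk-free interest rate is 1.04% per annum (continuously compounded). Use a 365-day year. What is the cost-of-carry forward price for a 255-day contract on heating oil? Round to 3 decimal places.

$3.685 per gallon

Net carry = r + u − y = 0.0104 + 0.0281 − 0.0547 = -0.0162
F = S·e^((r+u−y)T) = 3.727 · e^(-0.0162 × 255/365) = 3.727 · e^-0.011318
= 3.727 × 0.988746 = $3.685 per gallon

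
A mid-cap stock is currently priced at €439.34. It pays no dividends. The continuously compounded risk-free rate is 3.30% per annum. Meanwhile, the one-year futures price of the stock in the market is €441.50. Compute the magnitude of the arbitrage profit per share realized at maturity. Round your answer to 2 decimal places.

€12.58 per share

Fair futures: F* = S·e^(carry·T), with carry = r = 0.0330
F* = 439.34 · e^(0.0330 × 12/12) = 439.34 · e^0.033000 = 439.34 × 1.033551 = €454.0803
Market €441.50 < fair €454.0803: forward underpriced → reverse cash-and-carry (short spot, go long the forward).
At maturity, profit = |F_mkt − F*| = |441.50 − 454.0803| = €12.58 per share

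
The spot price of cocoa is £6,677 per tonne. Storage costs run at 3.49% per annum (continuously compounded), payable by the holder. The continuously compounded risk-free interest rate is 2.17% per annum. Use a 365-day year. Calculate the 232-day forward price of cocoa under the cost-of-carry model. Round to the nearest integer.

£6,922 per tonne

Net carry = r + u − y = 0.0217 + 0.0349 − 0.0000 = 0.0566
F = S·e^((r+u−y)T) = 6677 · e^(0.0566 × 232/365) = 6677 · e^0.035976
= 6677 × 1.036631 = £6,922 per tonne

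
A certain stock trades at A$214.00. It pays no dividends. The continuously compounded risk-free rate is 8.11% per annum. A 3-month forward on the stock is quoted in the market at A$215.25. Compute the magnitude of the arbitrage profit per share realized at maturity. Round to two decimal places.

Fair forward: F* = S·e^(carry·T), with carry = r = 0.0811
F* = 214.00 · e^(0.0811 × 3/12) = 214.00 · e^0.020275 = 214.00 × 1.020482 = A$218.3831
Market A$215.25 < fair A$218.3831: forward underpriced → reverse cash-and-carry (short spot, go long the forward).
At maturity, profit = |F_mkt − F*| = |215.25 − 218.3831| = A$3.13 per share

A$3.13 per share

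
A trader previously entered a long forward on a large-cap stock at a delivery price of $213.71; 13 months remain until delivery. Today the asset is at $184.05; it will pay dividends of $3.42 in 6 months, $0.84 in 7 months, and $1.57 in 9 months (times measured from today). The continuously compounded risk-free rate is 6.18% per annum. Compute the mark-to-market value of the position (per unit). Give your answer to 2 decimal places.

PV(remaining dividends) I = 3.42·e^(−0.0618·6/12) + 0.84·e^(−0.0618·7/12) + 1.57·e^(−0.0618·9/12) = 5.6251
Current forward F = (S − I)·e^(rT) = (184.05 − 5.6251)·e^(0.0618·13/12) = 178.4249 × 1.069242 = 190.7794
Value (long) = (F − K)·e^(−rT) = (190.7794 − 213.71) × 0.935242 = -21.4457
Value = -$21.45

-$21.45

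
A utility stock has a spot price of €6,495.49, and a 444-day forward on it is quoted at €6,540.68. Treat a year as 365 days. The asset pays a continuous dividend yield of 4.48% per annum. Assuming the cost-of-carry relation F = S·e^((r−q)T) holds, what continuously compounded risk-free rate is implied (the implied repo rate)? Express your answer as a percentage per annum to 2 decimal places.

From F = S·e^((r−q)T): (r − q) = ln(F/S)/T
ln(6540.68/6495.49) = ln(1.006957) = 0.006933
(r − q) = 0.006933 / (444/365) = 0.005699
r = ln(F/S)/T + q = 0.005699 + 0.0448 = 0.050499
r = 5.05%

5.05%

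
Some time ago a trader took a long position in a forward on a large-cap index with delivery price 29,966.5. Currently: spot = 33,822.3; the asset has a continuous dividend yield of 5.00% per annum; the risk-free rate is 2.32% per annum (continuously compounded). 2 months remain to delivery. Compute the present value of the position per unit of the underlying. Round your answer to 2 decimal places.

Current fair forward for the remaining 2 months: F = S·e^((r − q)·T), (r − q) = 0.0232 − 0.0500 = -0.0268
F = 33822.3 · e^(-0.0268 × 2/12) = 33822.3 × 0.99554329 = 33671.5638
Value of long forward = (F − K)·e^(−rT) = (33671.5638 − 29966.5) · e^(−0.0232·2/12)
= 3705.0638 × 0.99614080 = 3690.77

3690.77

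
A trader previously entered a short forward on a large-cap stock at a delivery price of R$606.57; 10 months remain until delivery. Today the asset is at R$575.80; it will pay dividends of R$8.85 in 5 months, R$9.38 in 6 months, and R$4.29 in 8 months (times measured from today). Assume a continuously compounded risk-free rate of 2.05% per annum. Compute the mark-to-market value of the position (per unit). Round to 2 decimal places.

R$42.79

PV(remaining dividends) I = 8.85·e^(−0.0205·5/12) + 9.38·e^(−0.0205·6/12) + 4.29·e^(−0.0205·8/12) = 22.2908
Current forward F = (S − I)·e^(rT) = (575.80 − 22.2908)·e^(0.0205·10/12) = 553.5092 × 1.017230 = 563.0462
Value (long) = (F − K)·e^(−rT) = (563.0462 − 606.57) × 0.983062 = -42.7866
Short position value = −(long value) = R$42.79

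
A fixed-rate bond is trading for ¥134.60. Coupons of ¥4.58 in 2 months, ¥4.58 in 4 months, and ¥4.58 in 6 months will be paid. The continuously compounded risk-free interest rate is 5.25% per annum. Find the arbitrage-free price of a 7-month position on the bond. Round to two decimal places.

¥124.86

PV(coupons) I = 4.58·e^(−0.0525·2/12) + 4.58·e^(−0.0525·4/12) + 4.58·e^(−0.0525·6/12)
I = 4.5401 + 4.5005 + 4.4613 = 13.5019
F = (S − I)·e^(rT) = (134.60 − 13.5019) · e^(0.0525·7/12)
= 121.0981 · e^0.030625 = 121.0981 × 1.031099 = ¥124.86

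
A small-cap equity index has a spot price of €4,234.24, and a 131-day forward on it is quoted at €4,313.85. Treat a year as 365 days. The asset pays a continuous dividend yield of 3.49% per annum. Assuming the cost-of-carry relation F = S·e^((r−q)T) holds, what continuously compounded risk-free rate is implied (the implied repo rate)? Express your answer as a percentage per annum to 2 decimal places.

8.68%

From F = S·e^((r−q)T): (r − q) = ln(F/S)/T
ln(4313.85/4234.24) = ln(1.018801) = 0.018626
(r − q) = 0.018626 / (131/365) = 0.051897
r = ln(F/S)/T + q = 0.051897 + 0.0349 = 0.086797
r = 8.68%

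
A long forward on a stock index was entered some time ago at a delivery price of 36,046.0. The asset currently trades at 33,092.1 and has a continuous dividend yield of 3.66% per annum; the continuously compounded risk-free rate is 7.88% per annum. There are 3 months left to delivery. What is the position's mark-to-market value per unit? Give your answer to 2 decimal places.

-2552.15

Current fair forward for the remaining 3 months: F = S·e^((r − q)·T), (r − q) = 0.0788 − 0.0366 = 0.0422
F = 33092.1 · e^(0.0422 × 3/12) = 33092.1 × 1.01060585 = 33443.0698
Value of long forward = (F − K)·e^(−rT) = (33443.0698 − 36046.0) · e^(−0.0788·3/12)
= -2602.9302 × 0.98049278 = -2552.15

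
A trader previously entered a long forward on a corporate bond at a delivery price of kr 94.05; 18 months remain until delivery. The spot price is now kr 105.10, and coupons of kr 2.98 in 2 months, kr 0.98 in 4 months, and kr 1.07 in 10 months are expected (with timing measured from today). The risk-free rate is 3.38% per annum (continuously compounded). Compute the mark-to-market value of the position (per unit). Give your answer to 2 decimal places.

PV(remaining coupons) I = 2.98·e^(−0.0338·2/12) + 0.98·e^(−0.0338·4/12) + 1.07·e^(−0.0338·10/12) = 4.9726
Current forward F = (S − I)·e^(rT) = (105.10 − 4.9726)·e^(0.0338·18/12) = 100.1274 × 1.052007 = 105.3347
Value (long) = (F − K)·e^(−rT) = (105.3347 − 94.05) × 0.950564 = 10.7268
Value = kr 10.73

kr 10.73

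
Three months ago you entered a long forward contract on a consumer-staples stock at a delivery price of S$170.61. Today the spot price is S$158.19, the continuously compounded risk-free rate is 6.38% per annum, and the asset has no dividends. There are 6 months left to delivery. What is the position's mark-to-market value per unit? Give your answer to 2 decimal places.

Current fair forward for the remaining 6 months: F = S·e^(r·T), r = 0.0638
F = 158.19 · e^(0.0638 × 6/12) = 158.19 × 1.032414 = 163.3176
Value of long forward = (F − K)·e^(−rT) = (163.3176 − 170.61) · e^(−0.0638·6/12)
= -7.2924 × 0.968603 = -7.06

-S$7.06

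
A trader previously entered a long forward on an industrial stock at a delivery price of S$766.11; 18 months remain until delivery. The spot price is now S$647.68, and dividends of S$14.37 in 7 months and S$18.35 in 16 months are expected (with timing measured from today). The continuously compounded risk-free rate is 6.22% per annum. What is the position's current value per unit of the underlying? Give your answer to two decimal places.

PV(remaining dividends) I = 14.37·e^(−0.0622·7/12) + 18.35·e^(−0.0622·16/12) = 30.7475
Current forward F = (S − I)·e^(rT) = (647.68 − 30.7475)·e^(0.0622·18/12) = 616.9325 × 1.097791 = 677.2629
Value (long) = (F − K)·e^(−rT) = (677.2629 − 766.11) × 0.910920 = -80.9326
Value = -S$80.93

-S$80.93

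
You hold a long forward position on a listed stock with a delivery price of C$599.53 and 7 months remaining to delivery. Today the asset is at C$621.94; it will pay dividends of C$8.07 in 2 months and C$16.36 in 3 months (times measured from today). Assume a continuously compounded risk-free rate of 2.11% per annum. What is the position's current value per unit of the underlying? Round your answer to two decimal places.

PV(remaining dividends) I = 8.07·e^(−0.0211·2/12) + 16.36·e^(−0.0211·3/12) = 24.3156
Current forward F = (S − I)·e^(rT) = (621.94 − 24.3156)·e^(0.0211·7/12) = 597.6244 × 1.012384 = 605.0254
Value (long) = (F − K)·e^(−rT) = (605.0254 − 599.53) × 0.987767 = 5.4282
Value = C$5.43

C$5.43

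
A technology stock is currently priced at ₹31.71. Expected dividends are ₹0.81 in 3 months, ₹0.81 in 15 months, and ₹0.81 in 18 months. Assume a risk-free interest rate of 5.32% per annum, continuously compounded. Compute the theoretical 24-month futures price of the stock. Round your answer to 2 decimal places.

₹32.71

PV(dividends) I = 0.81·e^(−0.0532·3/12) + 0.81·e^(−0.0532·15/12) + 0.81·e^(−0.0532·18/12)
I = 0.7993 + 0.7579 + 0.7479 = 2.3051
F = (S − I)·e^(rT) = (31.71 − 2.3051) · e^(0.0532·24/12)
= 29.4049 · e^0.106400 = 29.4049 × 1.112267 = ₹32.71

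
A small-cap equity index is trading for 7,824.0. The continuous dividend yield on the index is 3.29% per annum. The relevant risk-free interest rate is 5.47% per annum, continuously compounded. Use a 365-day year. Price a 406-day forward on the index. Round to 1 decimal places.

8,016.0

F = S·e^((r − q)T) = 7824.0 · e^((0.0547 − 0.0329) × 406/365)
= 7824.0 · e^0.024249 = 7824.0 × 1.024545
F = 8,016.0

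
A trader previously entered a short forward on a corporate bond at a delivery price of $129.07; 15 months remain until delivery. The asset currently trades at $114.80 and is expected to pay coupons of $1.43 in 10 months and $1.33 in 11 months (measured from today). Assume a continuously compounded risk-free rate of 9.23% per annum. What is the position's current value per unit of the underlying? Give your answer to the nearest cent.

$2.75

PV(remaining coupons) I = 1.43·e^(−0.0923·10/12) + 1.33·e^(−0.0923·11/12) = 2.5462
Current forward F = (S − I)·e^(rT) = (114.80 − 2.5462)·e^(0.0923·15/12) = 112.2538 × 1.122294 = 125.9818
Value (long) = (F − K)·e^(−rT) = (125.9818 − 129.07) × 0.891032 = -2.7517
Short position value = −(long value) = $2.75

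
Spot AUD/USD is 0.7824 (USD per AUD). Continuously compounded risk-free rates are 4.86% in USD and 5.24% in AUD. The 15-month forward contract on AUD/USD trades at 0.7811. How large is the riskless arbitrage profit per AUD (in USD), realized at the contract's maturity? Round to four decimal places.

0.0024 per AUD (in USD)

Fair forward: F* = S·e^(carry·T), with carry = (r_USD − r_AUD) = 0.0486 − 0.0524 = -0.0038
F* = 0.7824 · e^(-0.0038 × 15/12) = 0.7824 · e^-0.004750 = 0.7824 × 0.995261 = 0.7787
Market 0.7811 > fair 0.7787: forward overpriced → cash-and-carry (buy spot, short the forward).
At maturity, profit = |F_mkt − F*| = |0.7811 − 0.7787| = 0.0024 per AUD (in USD)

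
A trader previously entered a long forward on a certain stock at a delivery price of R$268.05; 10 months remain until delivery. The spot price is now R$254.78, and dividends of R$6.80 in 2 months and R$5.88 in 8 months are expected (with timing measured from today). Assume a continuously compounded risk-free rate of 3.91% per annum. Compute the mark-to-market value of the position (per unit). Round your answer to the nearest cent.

PV(remaining dividends) I = 6.80·e^(−0.0391·2/12) + 5.88·e^(−0.0391·8/12) = 12.4845
Current forward F = (S − I)·e^(rT) = (254.78 − 12.4845)·e^(0.0391·10/12) = 242.2955 × 1.033120 = 250.3203
Value (long) = (F − K)·e^(−rT) = (250.3203 − 268.05) × 0.967942 = -17.1613
Value = -R$17.16

-R$17.16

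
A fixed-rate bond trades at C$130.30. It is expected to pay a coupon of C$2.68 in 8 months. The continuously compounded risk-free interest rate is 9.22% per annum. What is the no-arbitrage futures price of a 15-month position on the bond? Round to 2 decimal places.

C$143.39

PV(coupons) I = 2.68·e^(−0.0922·8/12)
I = 2.5202
F = (S − I)·e^(rT) = (130.30 − 2.5202) · e^(0.0922·15/12)
= 127.7798 · e^0.115250 = 127.7798 × 1.122154 = C$143.39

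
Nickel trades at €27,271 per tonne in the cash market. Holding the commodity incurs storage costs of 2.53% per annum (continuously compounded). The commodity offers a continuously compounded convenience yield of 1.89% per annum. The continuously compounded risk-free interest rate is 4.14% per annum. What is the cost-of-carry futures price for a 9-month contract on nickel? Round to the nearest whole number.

Net carry = r + u − y = 0.0414 + 0.0253 − 0.0189 = 0.0478
F = S·e^((r+u−y)T) = 27271 · e^(0.0478 × 9/12) = 27271 · e^0.035850
= 27271 × 1.036500 = €28,266 per tonne

€28,266 per tonne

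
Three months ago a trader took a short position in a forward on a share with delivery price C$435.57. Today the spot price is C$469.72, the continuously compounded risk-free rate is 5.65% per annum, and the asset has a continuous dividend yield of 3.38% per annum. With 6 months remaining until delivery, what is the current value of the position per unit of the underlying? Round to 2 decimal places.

Current fair forward for the remaining 6 months: F = S·e^((r − q)·T), (r − q) = 0.0565 − 0.0338 = 0.0227
F = 469.72 · e^(0.0227 × 6/12) = 469.72 × 1.011415 = 475.0819
Value of long forward = (F − K)·e^(−rT) = (475.0819 − 435.57) · e^(−0.0565·6/12)
= 39.5119 × 0.972145 = 38.41
Short position value = −(long value) = -C$38.41

-C$38.41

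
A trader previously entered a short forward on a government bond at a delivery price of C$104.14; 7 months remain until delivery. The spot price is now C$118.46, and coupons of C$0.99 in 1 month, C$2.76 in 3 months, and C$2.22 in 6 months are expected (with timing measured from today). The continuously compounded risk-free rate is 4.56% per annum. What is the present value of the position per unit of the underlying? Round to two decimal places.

PV(remaining coupons) I = 0.99·e^(−0.0456·1/12) + 2.76·e^(−0.0456·3/12) + 2.22·e^(−0.0456·6/12) = 5.8849
Current forward F = (S − I)·e^(rT) = (118.46 − 5.8849)·e^(0.0456·7/12) = 112.5751 × 1.026957 = 115.6098
Value (long) = (F − K)·e^(−rT) = (115.6098 − 104.14) × 0.973751 = 11.1687
Short position value = −(long value) = -C$11.17

-C$11.17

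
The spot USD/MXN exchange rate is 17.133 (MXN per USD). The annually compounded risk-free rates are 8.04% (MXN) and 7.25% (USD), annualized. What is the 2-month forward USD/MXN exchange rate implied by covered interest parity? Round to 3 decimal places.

17.154

By covered interest parity, F = S · (1+r_MXN)^T / (1+r_USD)^T
= 17.133 × 1.012972 / 1.011734 = 17.133 × 1.001224
F = 17.154 MXN per USD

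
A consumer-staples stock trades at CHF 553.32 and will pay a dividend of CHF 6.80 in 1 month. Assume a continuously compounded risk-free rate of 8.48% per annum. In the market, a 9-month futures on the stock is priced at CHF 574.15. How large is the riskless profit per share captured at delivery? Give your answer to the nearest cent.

PV(dividends) I = 6.80·e^(−0.0848·1/12) = 6.7521
Fair futures F* = (S − I)·e^(rT) = (553.32 − 6.7521)·e^0.063600 = 546.5679 × 1.065666 = 582.4588
Market CHF 574.15 < fair 582.4588: forward underpriced → reverse cash-and-carry (short the stock, invest proceeds at r, pay the dividends, go long the forward).
Profit at T = |F_mkt − F*| = |574.15 − 582.4588| = CHF 8.31 per share

CHF 8.31 per share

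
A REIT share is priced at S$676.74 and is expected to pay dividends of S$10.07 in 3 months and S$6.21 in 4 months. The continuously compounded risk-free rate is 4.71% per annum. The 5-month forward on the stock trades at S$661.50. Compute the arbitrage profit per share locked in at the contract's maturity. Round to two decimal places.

PV(dividends) I = 10.07·e^(−0.0471·3/12) + 6.21·e^(−0.0471·4/12) = 16.0654
Fair forward F* = (S − I)·e^(rT) = (676.74 − 16.0654)·e^0.019625 = 660.6746 × 1.019819 = 673.7685
Market S$661.50 < fair 673.7685: forward underpriced → reverse cash-and-carry (short the stock, invest proceeds at r, pay the dividends, go long the forward).
Profit at T = |F_mkt − F*| = |661.50 − 673.7685| = S$12.27 per share

S$12.27 per share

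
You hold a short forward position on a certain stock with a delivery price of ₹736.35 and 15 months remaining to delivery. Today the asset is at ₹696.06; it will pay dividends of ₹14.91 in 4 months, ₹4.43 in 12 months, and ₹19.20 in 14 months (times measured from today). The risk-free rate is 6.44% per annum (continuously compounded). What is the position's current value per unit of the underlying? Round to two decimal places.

₹19.89

PV(remaining dividends) I = 14.91·e^(−0.0644·4/12) + 4.43·e^(−0.0644·12/12) + 19.20·e^(−0.0644·14/12) = 36.5573
Current forward F = (S − I)·e^(rT) = (696.06 − 36.5573)·e^(0.0644·15/12) = 659.5027 × 1.083829 = 714.7882
Value (long) = (F − K)·e^(−rT) = (714.7882 − 736.35) × 0.922655 = -19.8941
Short position value = −(long value) = ₹19.89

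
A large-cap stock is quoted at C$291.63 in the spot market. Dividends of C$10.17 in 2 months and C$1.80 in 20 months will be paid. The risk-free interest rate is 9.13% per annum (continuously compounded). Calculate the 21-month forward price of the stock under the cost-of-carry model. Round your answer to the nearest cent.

PV(dividends) I = 10.17·e^(−0.0913·2/12) + 1.80·e^(−0.0913·20/12)
I = 10.0164 + 1.5459 = 11.5623
F = (S − I)·e^(rT) = (291.63 − 11.5623) · e^(0.0913·21/12)
= 280.0677 · e^0.159775 = 280.0677 × 1.173247 = C$328.59

C$328.59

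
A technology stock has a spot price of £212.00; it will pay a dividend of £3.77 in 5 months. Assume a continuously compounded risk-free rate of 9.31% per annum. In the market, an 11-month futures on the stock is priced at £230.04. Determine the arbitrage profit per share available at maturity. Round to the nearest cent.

£3.10 per share

PV(dividends) I = 3.77·e^(−0.0931·5/12) = 3.6266
Fair futures F* = (S − I)·e^(rT) = (212.00 − 3.6266)·e^0.085342 = 208.3734 × 1.089089 = 226.9372
Market £230.04 > fair 226.9372: forward overpriced → cash-and-carry (borrow at r, buy the stock and collect the dividends, short the forward).
Profit at T = |F_mkt − F*| = |230.04 − 226.9372| = £3.10 per share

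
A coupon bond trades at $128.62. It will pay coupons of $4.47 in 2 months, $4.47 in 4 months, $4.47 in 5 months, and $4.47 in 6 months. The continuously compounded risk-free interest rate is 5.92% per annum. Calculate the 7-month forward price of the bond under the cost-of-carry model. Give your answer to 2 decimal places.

PV(coupons) I = 4.47·e^(−0.0592·2/12) + 4.47·e^(−0.0592·4/12) + 4.47·e^(−0.0592·5/12) + 4.47·e^(−0.0592·6/12)
I = 4.4261 + 4.3827 + 4.3611 + 4.3396 = 17.5095
F = (S − I)·e^(rT) = (128.62 − 17.5095) · e^(0.0592·7/12)
= 111.1105 · e^0.034533 = 111.1105 × 1.035136 = $115.01

$115.01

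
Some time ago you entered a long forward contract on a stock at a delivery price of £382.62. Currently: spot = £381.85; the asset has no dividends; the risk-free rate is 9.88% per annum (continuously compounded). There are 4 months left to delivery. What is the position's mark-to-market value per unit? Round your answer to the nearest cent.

Current fair forward for the remaining 4 months: F = S·e^(r·T), r = 0.0988
F = 381.85 · e^(0.0988 × 4/12) = 381.85 × 1.033482 = 394.6351
Value of long forward = (F − K)·e^(−rT) = (394.6351 − 382.62) · e^(−0.0988·4/12)
= 12.0151 × 0.967603 = 11.63

£11.63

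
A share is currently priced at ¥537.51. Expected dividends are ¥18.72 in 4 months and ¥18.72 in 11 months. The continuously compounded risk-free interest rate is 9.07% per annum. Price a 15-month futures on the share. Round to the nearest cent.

PV(dividends) I = 18.72·e^(−0.0907·4/12) + 18.72·e^(−0.0907·11/12)
I = 18.1625 + 17.2265 = 35.3890
F = (S − I)·e^(rT) = (537.51 − 35.3890) · e^(0.0907·15/12)
= 502.1210 · e^0.113375 = 502.1210 × 1.120052 = ¥562.40

¥562.40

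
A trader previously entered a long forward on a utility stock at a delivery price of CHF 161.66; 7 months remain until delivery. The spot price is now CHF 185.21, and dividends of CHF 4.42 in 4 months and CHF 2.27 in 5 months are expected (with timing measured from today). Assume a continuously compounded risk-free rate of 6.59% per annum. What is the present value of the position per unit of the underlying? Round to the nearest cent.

CHF 23.11

PV(remaining dividends) I = 4.42·e^(−0.0659·4/12) + 2.27·e^(−0.0659·5/12) = 6.5325
Current forward F = (S − I)·e^(rT) = (185.21 − 6.5325)·e^(0.0659·7/12) = 178.6775 × 1.039190 = 185.6799
Value (long) = (F − K)·e^(−rT) = (185.6799 − 161.66) × 0.962288 = 23.1141
Value = CHF 23.11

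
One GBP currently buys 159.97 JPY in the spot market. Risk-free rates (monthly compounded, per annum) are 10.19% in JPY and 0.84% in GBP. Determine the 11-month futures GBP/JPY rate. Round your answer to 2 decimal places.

By covered interest parity, F = S · (1+r_JPY/12)^(12T) / (1+r_GBP/12)^(12T)
= 159.97 × 1.097477 / 1.007727 = 159.97 × 1.089062
F = 174.22 JPY per GBP

174.22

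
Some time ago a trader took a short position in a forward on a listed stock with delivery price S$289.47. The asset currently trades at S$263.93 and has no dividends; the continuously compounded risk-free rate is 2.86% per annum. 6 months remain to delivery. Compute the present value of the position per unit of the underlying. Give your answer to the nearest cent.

Current fair forward for the remaining 6 months: F = S·e^(r·T), r = 0.0286
F = 263.93 · e^(0.0286 × 6/12) = 263.93 × 1.014403 = 267.7314
Value of long forward = (F − K)·e^(−rT) = (267.7314 − 289.47) · e^(−0.0286·6/12)
= -21.7386 × 0.985802 = -21.43
Short position value = −(long value) = S$21.43

S$21.43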